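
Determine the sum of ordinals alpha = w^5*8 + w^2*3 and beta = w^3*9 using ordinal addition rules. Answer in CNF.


Ordinal addition (w^5*8 + w^2*3) + w^3*9:
alpha's leading term has exponent 5 > beta's exponent 3, so it survives.
alpha's tail term has exponent 2 < beta's exponent 3, so it is absorbed by beta.
In ordinal addition, any term followed by a strictly larger-exponent term is absorbed.
Result = w^5*8 + w^3*9

w^5*8 + w^3*9


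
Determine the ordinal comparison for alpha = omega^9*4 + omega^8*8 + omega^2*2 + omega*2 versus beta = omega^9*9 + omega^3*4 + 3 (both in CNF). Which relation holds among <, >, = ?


Compare term by term from highest exponent:
alpha = omega^9*4 + omega^8*8 + omega^2*2 + omega*2
beta = omega^9*9 + omega^3*4 + 3
Term 1: alpha has omega^9*4, beta has omega^9*9
Term 2: alpha has omega^8*8, beta has omega^3*4
Term 3: alpha has omega^2*2, beta has omega^0*3
Term 4: alpha has omega^1*2, beta has omega^0*0
Result: alpha < beta

alpha < beta


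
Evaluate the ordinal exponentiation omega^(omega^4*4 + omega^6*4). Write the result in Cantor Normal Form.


omega^(omega^4*4 + omega^6*4):
In ordinal addition a term is absorbed by a following term of strictly larger exponent: 4 < 6, so omega^4*4 + omega^6*4 = omega^6*4.
omega raised to a CNF ordinal is a single CNF term: Result = omega^(omega^6*4)

omega^(omega^6*4)


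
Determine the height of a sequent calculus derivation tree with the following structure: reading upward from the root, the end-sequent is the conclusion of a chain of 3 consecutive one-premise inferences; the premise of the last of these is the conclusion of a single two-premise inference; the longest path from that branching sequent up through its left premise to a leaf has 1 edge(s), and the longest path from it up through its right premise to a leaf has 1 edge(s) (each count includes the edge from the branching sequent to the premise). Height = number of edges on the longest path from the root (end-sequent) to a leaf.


Longest path through the left premise: 1 edges (measured from the branching sequent)
Longest path through the right premise: 1 edges
Height of the subtree rooted at the branching sequent: max(1, 1) = 1
The branching sequent sits 3 edges above the root (the chain of one-premise inferences), so height = 1 + 3 = 4

4


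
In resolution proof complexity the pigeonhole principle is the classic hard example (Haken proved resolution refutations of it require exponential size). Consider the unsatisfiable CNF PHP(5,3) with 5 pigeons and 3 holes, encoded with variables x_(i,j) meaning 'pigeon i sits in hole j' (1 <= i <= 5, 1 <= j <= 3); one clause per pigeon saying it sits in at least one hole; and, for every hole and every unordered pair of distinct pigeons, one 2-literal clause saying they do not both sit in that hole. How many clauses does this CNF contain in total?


PHP(5,3): 5 pigeons, 3 holes, 5*3 = 15 variables.
- pigeon clauses: one per pigeon -> 5 clauses
- hole clauses: 3 holes * C(5,2) = 3 * 10 -> 30 clauses
Total clauses = 5 + 30 = 35

35


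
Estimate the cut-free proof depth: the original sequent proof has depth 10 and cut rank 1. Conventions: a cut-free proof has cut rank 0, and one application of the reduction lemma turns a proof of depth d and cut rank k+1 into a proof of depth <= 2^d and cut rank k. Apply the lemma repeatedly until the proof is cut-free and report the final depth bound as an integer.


Each rank reduction sends depth d to at most 2^d; cut rank r needs r reductions.
2_0(10) = 10
2_1(10) = 2^10 = 1024
Cut-free depth bound = 1024

1024


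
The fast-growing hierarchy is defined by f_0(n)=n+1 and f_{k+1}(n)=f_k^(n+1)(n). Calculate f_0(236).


f_0(236) = 236 + 1 = 237

237


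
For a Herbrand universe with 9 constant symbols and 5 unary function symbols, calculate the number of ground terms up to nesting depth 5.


Herbrand terms by depth:
Depth 0: 9 constants
Depth 1: 45 new terms (running total: 54)
Depth 2: 225 new terms (running total: 279)
Depth 3: 1125 new terms (running total: 1404)
Depth 4: 5625 new terms (running total: 7029)
Depth 5: 28125 new terms (running total: 35154)
Total distinct ground terms = 35154

35154


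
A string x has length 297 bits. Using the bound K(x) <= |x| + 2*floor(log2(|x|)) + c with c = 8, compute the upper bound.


floor(log2(297)) = 8
2 * 8 = 16
K(x) <= 297 + 16 + 8 = 321

321


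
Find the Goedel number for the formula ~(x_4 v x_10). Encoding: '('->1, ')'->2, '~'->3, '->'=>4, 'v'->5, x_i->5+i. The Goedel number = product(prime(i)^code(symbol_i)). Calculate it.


Formula: ~(x_4 v x_10)
Symbol codes: [3, 1, 9, 5, 15, 2]
Primes: [2, 3, 5, 7, 11, 13]
p_1^3 = 2^3 = 8
p_2^1 = 3^1 = 3
p_3^9 = 5^9 = 1953125
p_4^5 = 7^5 = 16807
p_5^15 = 11^15 = 4177248169415651
p_6^2 = 13^2 = 169
Product = 556171157212000079734359375000

556171157212000079734359375000


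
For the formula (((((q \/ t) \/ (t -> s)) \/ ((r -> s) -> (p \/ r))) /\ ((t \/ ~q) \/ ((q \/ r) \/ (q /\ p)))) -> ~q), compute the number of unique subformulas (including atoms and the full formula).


Formula: (((((q \/ t) \/ (t -> s)) \/ ((r -> s) -> (p \/ r))) /\ ((t \/ ~q) \/ ((q \/ r) \/ (q /\ p)))) -> ~q)
Subformulas found:
  1. r
  2. q
  3. s
  4. t
  5. p
  6. ~q
  7. (q /\ p)
  8. (q \/ r)
  9. (q \/ t)
  10. (t -> s)
  11. (r -> s)
  12. (p \/ r)
  13. (t \/ ~q)
  14. ((r -> s) -> (p \/ r))
  15. ((q \/ r) \/ (q /\ p))
  16. ((q \/ t) \/ (t -> s))
  17. ((t \/ ~q) \/ ((q \/ r) \/ (q /\ p)))
  18. (((q \/ t) \/ (t -> s)) \/ ((r -> s) -> (p \/ r)))
  19. ((((q \/ t) \/ (t -> s)) \/ ((r -> s) -> (p \/ r))) /\ ((t \/ ~q) \/ ((q \/ r) \/ (q /\ p))))
  20. (((((q \/ t) \/ (t -> s)) \/ ((r -> s) -> (p \/ r))) /\ ((t \/ ~q) \/ ((q \/ r) \/ (q /\ p)))) -> ~q)
Total distinct subformulas = 20

20


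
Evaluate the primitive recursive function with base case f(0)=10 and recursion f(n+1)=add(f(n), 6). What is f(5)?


f(0) = 10
f(1) = add(f(0), 6) = add(10, 6) = 16
f(2) = add(f(1), 6) = add(16, 6) = 22
f(3) = add(f(2), 6) = add(22, 6) = 28
f(4) = add(f(3), 6) = add(28, 6) = 34
f(5) = add(f(4), 6) = add(34, 6) = 40


40


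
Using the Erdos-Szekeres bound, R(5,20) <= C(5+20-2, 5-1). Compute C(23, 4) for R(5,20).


R(5,20) <= C(5+20-2, 5-1) = C(23, 4)
C(23, 4) = 23! / (4! * 19!)
= 8855

8855


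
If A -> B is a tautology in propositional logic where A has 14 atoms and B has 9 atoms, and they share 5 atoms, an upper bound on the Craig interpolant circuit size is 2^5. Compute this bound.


Shared atoms = 5
Craig interpolant size bound = 2^5
= 32

32


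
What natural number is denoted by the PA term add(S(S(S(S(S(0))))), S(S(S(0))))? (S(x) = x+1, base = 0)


add(S^5(0), S^3(0)):
S^5(0) = 5
S^3(0) = 3
5 + 3 = 8

8


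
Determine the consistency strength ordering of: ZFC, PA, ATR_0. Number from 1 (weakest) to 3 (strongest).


Ordering by consistency strength:
1. PA
2. ATR_0
3. ZFC


ZFC=3, PA=1, ATR_0=2


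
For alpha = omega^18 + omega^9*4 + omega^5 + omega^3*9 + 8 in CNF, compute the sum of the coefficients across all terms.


CNF: omega^18 + omega^9*4 + omega^5 + omega^3*9 + 8
Coefficients: 1 + 4 + 1 + 9 + 8 = 23

23


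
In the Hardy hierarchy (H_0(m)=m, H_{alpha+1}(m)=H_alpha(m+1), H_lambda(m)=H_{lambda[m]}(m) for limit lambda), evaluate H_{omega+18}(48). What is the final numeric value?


H_{omega+18}(48):
Unwind the 18 successor steps: H_{omega+18}(48) = H_omega(48+18) = H_omega(66).
H_omega(m) = H_m(m) = m + m = 2m.
Result = 2 * 66 = 132

132


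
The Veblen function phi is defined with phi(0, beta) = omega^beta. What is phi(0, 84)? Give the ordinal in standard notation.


phi(0, 84):
phi(0, beta) = omega^beta by definition.
phi(0, 84) = omega^84

omega^84


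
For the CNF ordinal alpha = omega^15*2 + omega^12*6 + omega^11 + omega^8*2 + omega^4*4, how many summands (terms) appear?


CNF: omega^15*2 + omega^12*6 + omega^11 + omega^8*2 + omega^4*4
Count the summands separated by '+':
  term 1: omega^15*2
  term 2: omega^12*6
  term 3: omega^11
  term 4: omega^8*2
  term 5: omega^4*4
Total terms = 5

5


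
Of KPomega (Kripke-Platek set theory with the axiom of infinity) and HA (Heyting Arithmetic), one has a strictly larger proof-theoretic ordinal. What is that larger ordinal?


Proof-theoretic ordinal of KPomega (Kripke-Platek set theory with the axiom of infinity): psi_0(epsilon_{Omega+1})
Proof-theoretic ordinal of HA (Heyting Arithmetic): epsilon_0
Comparing: epsilon_0 < psi_0(epsilon_{Omega+1}).
The larger ordinal is psi_0(epsilon_{Omega+1}) (from KPomega (Kripke-Platek set theory with the axiom of infinity)).

psi_0(epsilon_{Omega+1})


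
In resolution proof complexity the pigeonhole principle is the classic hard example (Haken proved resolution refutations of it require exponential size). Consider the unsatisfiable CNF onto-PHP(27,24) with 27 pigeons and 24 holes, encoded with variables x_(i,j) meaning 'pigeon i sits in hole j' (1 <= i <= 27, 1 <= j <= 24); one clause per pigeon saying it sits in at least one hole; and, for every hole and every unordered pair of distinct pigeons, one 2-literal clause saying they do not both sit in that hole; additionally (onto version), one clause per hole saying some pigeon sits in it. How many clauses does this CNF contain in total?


onto-PHP(27,24): 27 pigeons, 24 holes, 27*24 = 648 variables.
- pigeon clauses: one per pigeon -> 27 clauses
- hole clauses: 24 holes * C(27,2) = 24 * 351 -> 8424 clauses
- onto clauses: one per hole -> 24 clauses
Total clauses = 27 + 8424 + 24 = 8475

8475


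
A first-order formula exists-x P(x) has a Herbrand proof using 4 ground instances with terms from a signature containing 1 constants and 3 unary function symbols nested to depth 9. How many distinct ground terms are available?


Herbrand terms by depth:
Depth 0: 1 constants
Depth 1: 3 new terms (running total: 4)
Depth 2: 9 new terms (running total: 13)
Depth 3: 27 new terms (running total: 40)
Depth 4: 81 new terms (running total: 121)
Depth 5: 243 new terms (running total: 364)
Depth 6: 729 new terms (running total: 1093)
Depth 7: 2187 new terms (running total: 3280)
Depth 8: 6561 new terms (running total: 9841)
Depth 9: 19683 new terms (running total: 29524)
Total distinct ground terms = 29524

29524


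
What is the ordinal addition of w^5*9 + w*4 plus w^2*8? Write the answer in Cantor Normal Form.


Ordinal addition (w^5*9 + w*4) + w^2*8:
alpha's leading term has exponent 5 > beta's exponent 2, so it survives.
alpha's tail term has exponent 1 < beta's exponent 2, so it is absorbed by beta.
In ordinal addition, any term followed by a strictly larger-exponent term is absorbed.
Result = w^5*9 + w^2*8

w^5*9 + w^2*8


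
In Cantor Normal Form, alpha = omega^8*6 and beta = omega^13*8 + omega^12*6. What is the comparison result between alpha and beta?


Compare term by term from highest exponent:
alpha = omega^8*6
beta = omega^13*8 + omega^12*6
Term 1: alpha has omega^8*6, beta has omega^13*8
Term 2: alpha has omega^0*0, beta has omega^12*6
Result: alpha < beta

alpha < beta


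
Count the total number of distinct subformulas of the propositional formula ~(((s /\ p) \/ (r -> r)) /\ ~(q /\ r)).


Formula: ~(((s /\ p) \/ (r -> r)) /\ ~(q /\ r))
Subformulas found:
  1. q
  2. s
  3. r
  4. p
  5. (s /\ p)
  6. (r -> r)
  7. (q /\ r)
  8. ~(q /\ r)
  9. ((s /\ p) \/ (r -> r))
  10. (((s /\ p) \/ (r -> r)) /\ ~(q /\ r))
  11. ~(((s /\ p) \/ (r -> r)) /\ ~(q /\ r))
Total distinct subformulas = 11

11


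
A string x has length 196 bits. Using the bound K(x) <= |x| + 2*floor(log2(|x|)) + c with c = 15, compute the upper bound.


floor(log2(196)) = 7
2 * 7 = 14
K(x) <= 196 + 14 + 15 = 225

225


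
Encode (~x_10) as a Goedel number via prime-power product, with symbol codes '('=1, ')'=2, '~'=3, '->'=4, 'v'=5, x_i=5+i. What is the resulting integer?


Formula: (~x_10)
Symbol codes: [1, 3, 15, 2]
Primes: [2, 3, 5, 7]
p_1^1 = 2^1 = 2
p_2^3 = 3^3 = 27
p_3^15 = 5^15 = 30517578125
p_4^2 = 7^2 = 49
Product = 80749511718750

80749511718750


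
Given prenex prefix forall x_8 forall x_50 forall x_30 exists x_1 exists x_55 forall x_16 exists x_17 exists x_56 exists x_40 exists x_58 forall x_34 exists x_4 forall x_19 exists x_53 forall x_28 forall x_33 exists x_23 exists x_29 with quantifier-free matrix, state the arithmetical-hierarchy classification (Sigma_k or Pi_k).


Leading quantifier is forall, so the class is Pi.
Number of quantifier blocks = alternations + 1 = 9 + 1 = 10.
Classification: Pi_10

Pi_10


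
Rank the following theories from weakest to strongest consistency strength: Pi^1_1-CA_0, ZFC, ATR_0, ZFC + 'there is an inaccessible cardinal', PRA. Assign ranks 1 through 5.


Ordering by consistency strength:
1. PRA
2. ATR_0
3. Pi^1_1-CA_0
4. ZFC
5. ZFC + 'there is an inaccessible cardinal'


Pi^1_1-CA_0=3, ZFC=4, ATR_0=2, ZFC + 'there is an inaccessible cardinal'=5, PRA=1


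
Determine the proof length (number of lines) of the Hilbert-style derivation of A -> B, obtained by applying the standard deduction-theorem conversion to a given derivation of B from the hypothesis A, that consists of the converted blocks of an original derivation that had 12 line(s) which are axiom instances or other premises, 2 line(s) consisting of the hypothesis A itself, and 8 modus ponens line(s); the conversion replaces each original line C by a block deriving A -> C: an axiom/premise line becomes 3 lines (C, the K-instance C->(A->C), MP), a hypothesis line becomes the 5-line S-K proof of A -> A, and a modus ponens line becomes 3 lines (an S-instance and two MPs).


Deduction-theorem conversion, block by block:
- 12 axiom/premise lines -> 3 lines each = 36
- 2 hypothesis lines -> 5 lines each (identity proof A->A) = 10
- 8 MP lines -> 3 lines each (S-instance, MP, MP) = 24
Total = 36 + 10 + 24 = 70 lines.

70


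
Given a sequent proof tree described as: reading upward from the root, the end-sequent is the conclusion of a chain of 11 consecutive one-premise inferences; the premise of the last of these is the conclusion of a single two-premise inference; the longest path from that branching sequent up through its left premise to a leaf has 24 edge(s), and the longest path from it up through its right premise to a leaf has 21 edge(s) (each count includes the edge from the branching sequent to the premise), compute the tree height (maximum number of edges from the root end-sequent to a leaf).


Longest path through the left premise: 24 edges (measured from the branching sequent)
Longest path through the right premise: 21 edges
Height of the subtree rooted at the branching sequent: max(24, 21) = 24
The branching sequent sits 11 edges above the root (the chain of one-premise inferences), so height = 24 + 11 = 35

35


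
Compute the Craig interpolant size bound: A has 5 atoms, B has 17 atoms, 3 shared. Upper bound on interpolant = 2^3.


Shared atoms = 3
Craig interpolant size bound = 2^3
= 8

8


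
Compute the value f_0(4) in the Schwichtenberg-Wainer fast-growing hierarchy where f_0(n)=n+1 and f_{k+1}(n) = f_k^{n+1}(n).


f_0(4) = 4 + 1 = 5

5


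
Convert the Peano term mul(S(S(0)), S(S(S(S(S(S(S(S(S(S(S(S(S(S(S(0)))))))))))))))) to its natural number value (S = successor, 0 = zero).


mul(S^2(0), S^15(0)):
S^2(0) = 2
S^15(0) = 15
2 * 15 = 30

30


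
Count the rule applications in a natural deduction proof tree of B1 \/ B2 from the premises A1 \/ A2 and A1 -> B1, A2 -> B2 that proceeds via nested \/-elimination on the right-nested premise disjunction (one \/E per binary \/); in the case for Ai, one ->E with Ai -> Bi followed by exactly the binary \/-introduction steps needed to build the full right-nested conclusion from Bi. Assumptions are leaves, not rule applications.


Constructive dilemma with 2 branches, all disjunctions right-nested:
- \/E: the premise has 1 binary \/, each eliminated once: 1 nodes.
- ->E: one per case (Ai with Ai -> Bi gives Bi): 2 nodes.
- \/I: in case i < n, Bi needs 1 step to form Bi \/ (B(i+1) \/ ...) and then i-1 steps to prepend B(i-1), ..., B1, i.e. i steps; in case i = n, B2 needs 1 prepend steps.
  \/I total = (1 + 2 + ... + 1) + 1 = 1 + 1 = 2 nodes.
Total = 1 + 2 + 2 = 5

5


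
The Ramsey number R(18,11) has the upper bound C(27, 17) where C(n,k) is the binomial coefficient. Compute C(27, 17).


R(18,11) <= C(18+11-2, 18-1) = C(27, 17)
C(27, 17) = 27! / (17! * 10!)
= 8436285

8436285


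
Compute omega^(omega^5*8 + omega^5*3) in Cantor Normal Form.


omega^(omega^5*8 + omega^5*3):
Both terms of the exponent have the same exponent 5, so they merge: omega^5*8 + omega^5*3 = omega^5*(8+3) = omega^5*11.
omega raised to a CNF ordinal is a single CNF term: Result = omega^(omega^5*11)

omega^(omega^5*11)


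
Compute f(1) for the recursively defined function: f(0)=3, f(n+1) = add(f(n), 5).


f(0) = 3
f(1) = add(f(0), 5) = add(3, 5) = 8


8


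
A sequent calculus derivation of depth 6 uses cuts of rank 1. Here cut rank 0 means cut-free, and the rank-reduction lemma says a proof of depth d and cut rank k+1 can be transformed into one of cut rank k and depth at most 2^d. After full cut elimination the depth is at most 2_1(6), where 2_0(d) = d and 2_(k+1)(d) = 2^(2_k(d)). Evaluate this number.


Each rank reduction sends depth d to at most 2^d; cut rank r needs r reductions.
2_0(6) = 6
2_1(6) = 2^6 = 64
Cut-free depth bound = 64

64


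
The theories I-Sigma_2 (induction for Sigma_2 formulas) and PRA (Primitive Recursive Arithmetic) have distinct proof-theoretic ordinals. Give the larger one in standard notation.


Proof-theoretic ordinal of I-Sigma_2 (induction for Sigma_2 formulas): omega^(omega^omega)
Proof-theoretic ordinal of PRA (Primitive Recursive Arithmetic): omega^omega
Comparing: omega^omega < omega^(omega^omega).
The larger ordinal is omega^(omega^omega) (from I-Sigma_2 (induction for Sigma_2 formulas)).

omega^(omega^omega)


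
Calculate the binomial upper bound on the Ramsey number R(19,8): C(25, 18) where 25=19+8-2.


R(19,8) <= C(19+8-2, 19-1) = C(25, 18)
C(25, 18) = 25! / (18! * 7!)
= 480700

480700


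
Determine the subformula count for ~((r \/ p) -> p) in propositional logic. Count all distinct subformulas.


Formula: ~((r \/ p) -> p)
Subformulas found:
  1. r
  2. p
  3. (r \/ p)
  4. ((r \/ p) -> p)
  5. ~((r \/ p) -> p)
Total distinct subformulas = 5

5


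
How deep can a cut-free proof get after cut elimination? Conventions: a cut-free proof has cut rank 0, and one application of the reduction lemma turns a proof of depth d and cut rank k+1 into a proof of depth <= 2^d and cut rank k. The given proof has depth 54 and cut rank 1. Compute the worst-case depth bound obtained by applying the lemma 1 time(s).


Each rank reduction sends depth d to at most 2^d; cut rank r needs r reductions.
2_0(54) = 54
2_1(54) = 2^54 = 18014398509481984
Cut-free depth bound = 18014398509481984

18014398509481984


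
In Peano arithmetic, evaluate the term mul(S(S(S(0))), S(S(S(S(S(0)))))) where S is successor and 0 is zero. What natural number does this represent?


mul(S^3(0), S^5(0)):
S^3(0) = 3
S^5(0) = 5
3 * 5 = 15

15


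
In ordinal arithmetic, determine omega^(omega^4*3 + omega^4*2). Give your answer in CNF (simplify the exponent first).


omega^(omega^4*3 + omega^4*2):
Both terms of the exponent have the same exponent 4, so they merge: omega^4*3 + omega^4*2 = omega^4*(3+2) = omega^4*5.
omega raised to a CNF ordinal is a single CNF term: Result = omega^(omega^4*5)

omega^(omega^4*5)


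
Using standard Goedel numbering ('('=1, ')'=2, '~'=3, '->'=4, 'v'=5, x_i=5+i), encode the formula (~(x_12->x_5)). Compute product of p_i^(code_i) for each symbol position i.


Formula: (~(x_12->x_5))
Symbol codes: [1, 3, 1, 17, 4, 10, 2, 2]
Primes: [2, 3, 5, 7, 11, 13, 17, 19]
p_1^1 = 2^1 = 2
p_2^3 = 3^3 = 27
p_3^1 = 5^1 = 5
p_4^17 = 7^17 = 232630513987207
p_5^4 = 11^4 = 14641
p_6^10 = 13^10 = 137858491849
p_7^2 = 17^2 = 289
p_8^2 = 19^2 = 361
Product = 13226342136639903805162461664934392290

13226342136639903805162461664934392290


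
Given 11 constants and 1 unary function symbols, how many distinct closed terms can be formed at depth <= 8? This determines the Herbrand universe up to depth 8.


Herbrand terms by depth:
Depth 0: 11 constants
Depth 1: 11 new terms (running total: 22)
Depth 2: 11 new terms (running total: 33)
Depth 3: 11 new terms (running total: 44)
Depth 4: 11 new terms (running total: 55)
Depth 5: 11 new terms (running total: 66)
Depth 6: 11 new terms (running total: 77)
Depth 7: 11 new terms (running total: 88)
Depth 8: 11 new terms (running total: 99)
Total distinct ground terms = 99

99


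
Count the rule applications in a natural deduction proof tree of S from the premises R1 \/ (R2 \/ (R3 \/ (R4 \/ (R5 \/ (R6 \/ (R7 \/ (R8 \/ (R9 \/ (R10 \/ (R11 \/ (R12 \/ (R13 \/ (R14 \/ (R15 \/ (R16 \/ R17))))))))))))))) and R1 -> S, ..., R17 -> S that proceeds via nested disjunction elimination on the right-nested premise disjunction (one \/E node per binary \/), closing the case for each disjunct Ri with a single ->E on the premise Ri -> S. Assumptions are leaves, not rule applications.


The premise R1 \/ (R2 \/ (R3 \/ (R4 \/ (R5 \/ (R6 \/ (R7 \/ (R8 \/ (R9 \/ (R10 \/ (R11 \/ (R12 \/ (R13 \/ (R14 \/ (R15 \/ (R16 \/ R17))))))))))))))) contains 17 disjuncts, hence 16 binary \/ connectives.
- Each binary \/ is eliminated once: 16 \/E nodes.
- Each of the 17 cases Ri derives S by one ->E with Ri -> S: 17 ->E nodes.
Total = 16 + 17 = 33

33


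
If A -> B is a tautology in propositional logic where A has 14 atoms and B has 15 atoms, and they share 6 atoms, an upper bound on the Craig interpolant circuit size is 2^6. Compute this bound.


Shared atoms = 6
Craig interpolant size bound = 2^6
= 64

64


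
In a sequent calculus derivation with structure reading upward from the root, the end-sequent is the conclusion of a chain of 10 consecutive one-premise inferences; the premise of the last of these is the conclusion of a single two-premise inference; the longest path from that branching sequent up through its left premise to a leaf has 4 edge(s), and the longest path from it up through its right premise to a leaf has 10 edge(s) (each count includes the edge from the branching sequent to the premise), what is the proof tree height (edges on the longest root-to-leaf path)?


Longest path through the left premise: 4 edges (measured from the branching sequent)
Longest path through the right premise: 10 edges
Height of the subtree rooted at the branching sequent: max(4, 10) = 10
The branching sequent sits 10 edges above the root (the chain of one-premise inferences), so height = 10 + 10 = 20

20


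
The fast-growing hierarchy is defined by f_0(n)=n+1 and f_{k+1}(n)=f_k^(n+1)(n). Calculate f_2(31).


f_2(31) = f_1^32(31)
f_1(m) = 2m + 1.
Iterating: f_1^k(n) = 2^k*(n+1) - 1.
f_2(31) = 2^32*(31+1) - 1 = 4294967296*32 - 1 = 137438953471

137438953471


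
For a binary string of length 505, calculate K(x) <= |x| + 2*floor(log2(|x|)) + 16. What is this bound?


floor(log2(505)) = 8
2 * 8 = 16
K(x) <= 505 + 16 + 16 = 537

537


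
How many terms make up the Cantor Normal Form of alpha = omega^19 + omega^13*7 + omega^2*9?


CNF: omega^19 + omega^13*7 + omega^2*9
Count the summands separated by '+':
  term 1: omega^19
  term 2: omega^13*7
  term 3: omega^2*9
Total terms = 3

3


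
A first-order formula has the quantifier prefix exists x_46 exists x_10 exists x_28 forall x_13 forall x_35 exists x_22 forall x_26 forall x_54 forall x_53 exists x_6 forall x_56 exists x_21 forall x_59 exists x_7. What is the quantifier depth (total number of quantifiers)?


Quantifier prefix has 14 quantifier symbols.
Quantifier depth = 14

14


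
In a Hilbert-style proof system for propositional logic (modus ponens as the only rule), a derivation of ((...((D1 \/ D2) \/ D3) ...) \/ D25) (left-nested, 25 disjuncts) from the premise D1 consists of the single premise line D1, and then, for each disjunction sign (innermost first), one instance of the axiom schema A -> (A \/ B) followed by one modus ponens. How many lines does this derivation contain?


Building the left-nested 25-ary disjunction from D1:
- 1 premise line (D1)
- 25 disjuncts means 24 disjunction signs; each needs 1 axiom instance + 1 MP = 2 lines: 2 * 24 = 48
Total = 1 + 48 = 49 lines.

49


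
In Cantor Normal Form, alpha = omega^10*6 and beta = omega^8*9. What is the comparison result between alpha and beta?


Compare term by term from highest exponent:
alpha = omega^10*6
beta = omega^8*9
Term 1: alpha has omega^10*6, beta has omega^8*9
Result: alpha > beta

alpha > beta


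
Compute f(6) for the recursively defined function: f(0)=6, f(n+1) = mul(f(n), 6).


f(0) = 6
f(1) = mul(f(0), 6) = mul(6, 6) = 36
f(2) = mul(f(1), 6) = mul(36, 6) = 216
f(3) = mul(f(2), 6) = mul(216, 6) = 1296
f(4) = mul(f(3), 6) = mul(1296, 6) = 7776
f(5) = mul(f(4), 6) = mul(7776, 6) = 46656
f(6) = mul(f(5), 6) = mul(46656, 6) = 279936


279936


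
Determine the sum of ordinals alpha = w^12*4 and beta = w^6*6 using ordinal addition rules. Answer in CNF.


Ordinal addition w^12*4 + w^6*6:
Leading exponent of alpha (12) > leading exponent of beta (6).
Since alpha's term has higher exponent than beta's leading term,
the sum is simply alpha followed by beta.
Result = w^12*4 + w^6*6

w^12*4 + w^6*6


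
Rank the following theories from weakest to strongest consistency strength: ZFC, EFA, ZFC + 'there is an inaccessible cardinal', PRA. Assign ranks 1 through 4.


Ordering by consistency strength:
1. EFA
2. PRA
3. ZFC
4. ZFC + 'there is an inaccessible cardinal'


ZFC=3, EFA=1, ZFC + 'there is an inaccessible cardinal'=4, PRA=2


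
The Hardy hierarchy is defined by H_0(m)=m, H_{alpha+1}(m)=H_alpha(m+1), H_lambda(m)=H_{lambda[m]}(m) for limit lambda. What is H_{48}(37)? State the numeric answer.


H_48(37):
For finite ordinals k, H_k(n) = n + k (each successor step adds 1).
H_48(37) = 37 + 48 = 85

85


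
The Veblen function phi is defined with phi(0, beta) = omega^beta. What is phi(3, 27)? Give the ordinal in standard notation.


phi(3, 27):
phi(3, beta) = eta_beta (the beta-th eta number, fixed point of zeta).
phi(3, 27) = eta_27

eta_27


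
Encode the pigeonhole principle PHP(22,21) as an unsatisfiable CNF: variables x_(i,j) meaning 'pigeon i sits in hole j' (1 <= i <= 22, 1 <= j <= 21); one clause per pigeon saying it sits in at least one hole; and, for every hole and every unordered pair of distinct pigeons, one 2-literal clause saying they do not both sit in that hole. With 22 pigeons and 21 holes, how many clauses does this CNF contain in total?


PHP(22,21): 22 pigeons, 21 holes, 22*21 = 462 variables.
- pigeon clauses: one per pigeon -> 22 clauses
- hole clauses: 21 holes * C(22,2) = 21 * 231 -> 4851 clauses
Total clauses = 22 + 4851 = 4873

4873


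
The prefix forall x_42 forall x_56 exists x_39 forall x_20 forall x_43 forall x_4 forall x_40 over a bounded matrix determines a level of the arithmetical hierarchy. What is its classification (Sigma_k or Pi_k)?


Leading quantifier is forall, so the class is Pi.
Number of quantifier blocks = alternations + 1 = 2 + 1 = 3.
Classification: Pi_3

Pi_3


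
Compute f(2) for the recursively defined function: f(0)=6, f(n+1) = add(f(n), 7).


f(0) = 6
f(1) = add(f(0), 7) = add(6, 7) = 13
f(2) = add(f(1), 7) = add(13, 7) = 20


20


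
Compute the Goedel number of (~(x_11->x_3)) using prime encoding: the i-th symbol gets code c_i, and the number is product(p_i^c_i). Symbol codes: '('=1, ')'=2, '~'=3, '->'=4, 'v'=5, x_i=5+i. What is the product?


Formula: (~(x_11->x_3))
Symbol codes: [1, 3, 1, 16, 4, 8, 2, 2]
Primes: [2, 3, 5, 7, 11, 13, 17, 19]
p_1^1 = 2^1 = 2
p_2^3 = 3^3 = 27
p_3^1 = 5^1 = 5
p_4^16 = 7^16 = 33232930569601
p_5^4 = 11^4 = 14641
p_6^8 = 13^8 = 815730721
p_7^2 = 17^2 = 289
p_8^2 = 19^2 = 361
Product = 11180339929534998989993627781009630

11180339929534998989993627781009630


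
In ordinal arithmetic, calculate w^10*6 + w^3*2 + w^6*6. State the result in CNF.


Ordinal addition (w^10*6 + w^3*2) + w^6*6:
alpha's leading term has exponent 10 > beta's exponent 6, so it survives.
alpha's tail term has exponent 3 < beta's exponent 6, so it is absorbed by beta.
In ordinal addition, any term followed by a strictly larger-exponent term is absorbed.
Result = w^10*6 + w^6*6

w^10*6 + w^6*6


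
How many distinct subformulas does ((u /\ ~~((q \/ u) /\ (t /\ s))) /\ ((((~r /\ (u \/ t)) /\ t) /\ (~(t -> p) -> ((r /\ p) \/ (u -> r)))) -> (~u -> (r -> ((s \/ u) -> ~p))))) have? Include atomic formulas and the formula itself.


Formula: ((u /\ ~~((q \/ u) /\ (t /\ s))) /\ ((((~r /\ (u \/ t)) /\ t) /\ (~(t -> p) -> ((r /\ p) \/ (u -> r)))) -> (~u -> (r -> ((s \/ u) -> ~p)))))
Subformulas found:
  1. r
  2. p
  3. q
  4. u
  5. s
  6. t
  7. ~p
  8. ~u
  9. ~r
  10. (r /\ p)
  11. (q \/ u)
  12. (u \/ t)
  13. (s \/ u)
  14. (t /\ s)
  15. (u -> r)
  16. (t -> p)
  17. ~(t -> p)
  18. (~r /\ (u \/ t))
  19. ((s \/ u) -> ~p)
  20. ((r /\ p) \/ (u -> r))
  21. ((q \/ u) /\ (t /\ s))
  22. ((~r /\ (u \/ t)) /\ t)
  23. (r -> ((s \/ u) -> ~p))
  24. ~((q \/ u) /\ (t /\ s))
  25. ~~((q \/ u) /\ (t /\ s))
  26. (~u -> (r -> ((s \/ u) -> ~p)))
  27. (u /\ ~~((q \/ u) /\ (t /\ s)))
  28. (~(t -> p) -> ((r /\ p) \/ (u -> r)))
  29. (((~r /\ (u \/ t)) /\ t) /\ (~(t -> p) -> ((r /\ p) \/ (u -> r))))
  30. ((((~r /\ (u \/ t)) /\ t) /\ (~(t -> p) -> ((r /\ p) \/ (u -> r)))) -> (~u -> (r -> ((s \/ u) -> ~p))))
  31. ((u /\ ~~((q \/ u) /\ (t /\ s))) /\ ((((~r /\ (u \/ t)) /\ t) /\ (~(t -> p) -> ((r /\ p) \/ (u -> r)))) -> (~u -> (r -> ((s \/ u) -> ~p)))))
Total distinct subformulas = 31

31


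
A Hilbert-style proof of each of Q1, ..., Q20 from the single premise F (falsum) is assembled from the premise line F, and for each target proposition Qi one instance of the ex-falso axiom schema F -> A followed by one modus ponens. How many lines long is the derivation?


Ex falso, line by line:
- 1 premise line (F)
- 20 targets, each needing 1 axiom instance (F -> Qi) + 1 MP = 2 lines: 2 * 20 = 40
Total = 1 + 40 = 41 lines.

41


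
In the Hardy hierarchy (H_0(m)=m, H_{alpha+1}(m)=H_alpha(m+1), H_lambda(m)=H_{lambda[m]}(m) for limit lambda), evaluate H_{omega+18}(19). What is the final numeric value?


H_{omega+18}(19):
Unwind the 18 successor steps: H_{omega+18}(19) = H_omega(19+18) = H_omega(37).
H_omega(m) = H_m(m) = m + m = 2m.
Result = 2 * 37 = 74

74


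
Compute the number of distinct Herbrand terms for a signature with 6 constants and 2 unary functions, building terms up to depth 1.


Herbrand terms by depth:
Depth 0: 6 constants
Depth 1: 12 new terms (running total: 18)
Total distinct ground terms = 18

18


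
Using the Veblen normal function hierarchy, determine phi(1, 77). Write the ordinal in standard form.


phi(1, 77):
phi(1, beta) = epsilon_beta (the beta-th epsilon number).
phi(1, 77) = epsilon_77

epsilon_77


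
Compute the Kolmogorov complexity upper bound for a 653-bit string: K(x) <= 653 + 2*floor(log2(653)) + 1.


floor(log2(653)) = 9
2 * 9 = 18
K(x) <= 653 + 18 + 1 = 672

672


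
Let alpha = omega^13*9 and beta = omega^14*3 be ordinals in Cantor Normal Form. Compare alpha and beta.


Compare term by term from highest exponent:
alpha = omega^13*9
beta = omega^14*3
Term 1: alpha has omega^13*9, beta has omega^14*3
Result: alpha < beta

alpha < beta


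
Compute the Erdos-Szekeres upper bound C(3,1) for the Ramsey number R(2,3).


R(2,3) <= C(2+3-2, 2-1) = C(3, 1)
C(3, 1) = 3! / (1! * 2!)
= 3

3


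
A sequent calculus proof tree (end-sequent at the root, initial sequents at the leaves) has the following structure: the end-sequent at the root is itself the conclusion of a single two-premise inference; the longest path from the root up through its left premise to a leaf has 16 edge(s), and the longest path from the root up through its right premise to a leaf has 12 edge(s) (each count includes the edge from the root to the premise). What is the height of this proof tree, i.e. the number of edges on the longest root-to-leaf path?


Longest path through the left premise: 16 edges (measured from the branching sequent)
Longest path through the right premise: 12 edges
Height of the subtree rooted at the branching sequent: max(16, 12) = 16
The branching sequent is the root itself.
Total height = 16

16


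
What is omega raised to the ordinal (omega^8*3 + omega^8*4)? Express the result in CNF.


omega^(omega^8*3 + omega^8*4):
Both terms of the exponent have the same exponent 8, so they merge: omega^8*3 + omega^8*4 = omega^8*(3+4) = omega^8*7.
omega raised to a CNF ordinal is a single CNF term: Result = omega^(omega^8*7)

omega^(omega^8*7)


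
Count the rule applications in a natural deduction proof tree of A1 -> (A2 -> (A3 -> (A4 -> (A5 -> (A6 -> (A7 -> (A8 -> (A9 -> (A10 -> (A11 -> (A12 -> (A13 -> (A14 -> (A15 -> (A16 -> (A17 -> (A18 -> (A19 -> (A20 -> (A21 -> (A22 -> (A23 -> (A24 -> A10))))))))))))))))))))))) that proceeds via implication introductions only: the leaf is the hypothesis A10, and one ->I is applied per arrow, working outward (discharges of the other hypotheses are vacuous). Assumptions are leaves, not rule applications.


The formula has 24 arrows (->); its innermost consequent A10 is one of the antecedents,
so the proof starts from the hypothesis leaf A10 (not a rule application) and closes one arrow per ->I.
Building A1 -> (A2 -> (A3 -> (A4 -> (A5 -> (A6 -> (A7 -> (A8 -> (A9 -> (A10 -> (A11 -> (A12 -> (A13 -> (A14 -> (A15 -> (A16 -> (A17 -> (A18 -> (A19 -> (A20 -> (A21 -> (A22 -> (A23 -> (A24 -> A10))))))))))))))))))))))) therefore takes 24 nested implication introductions.
Total inference nodes = 24

24


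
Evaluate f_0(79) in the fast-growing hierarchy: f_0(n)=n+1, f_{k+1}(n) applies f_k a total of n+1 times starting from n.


f_0(79) = 79 + 1 = 80

80


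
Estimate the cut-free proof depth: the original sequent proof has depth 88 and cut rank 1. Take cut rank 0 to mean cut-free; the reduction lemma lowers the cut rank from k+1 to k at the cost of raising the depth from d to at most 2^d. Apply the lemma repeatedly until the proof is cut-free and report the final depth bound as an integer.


Each rank reduction sends depth d to at most 2^d; cut rank r needs r reductions.
2_0(88) = 88
2_1(88) = 2^88 = 309485009821345068724781056
Cut-free depth bound = 309485009821345068724781056

309485009821345068724781056


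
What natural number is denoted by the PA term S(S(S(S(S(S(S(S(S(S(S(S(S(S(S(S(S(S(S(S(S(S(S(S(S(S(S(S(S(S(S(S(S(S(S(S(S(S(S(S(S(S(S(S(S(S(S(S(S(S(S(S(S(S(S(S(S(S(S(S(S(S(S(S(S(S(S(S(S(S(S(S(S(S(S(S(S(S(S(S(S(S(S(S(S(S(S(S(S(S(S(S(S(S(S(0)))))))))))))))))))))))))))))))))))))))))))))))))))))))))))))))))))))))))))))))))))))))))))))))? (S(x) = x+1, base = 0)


Counting successors applied to 0:
95 applications of S to 0 = 95

95


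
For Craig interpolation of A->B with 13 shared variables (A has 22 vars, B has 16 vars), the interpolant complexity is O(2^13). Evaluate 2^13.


Shared atoms = 13
Craig interpolant size bound = 2^13
= 8192

8192


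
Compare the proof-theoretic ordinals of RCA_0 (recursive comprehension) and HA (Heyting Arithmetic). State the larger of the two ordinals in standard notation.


Proof-theoretic ordinal of RCA_0 (recursive comprehension): omega^omega
Proof-theoretic ordinal of HA (Heyting Arithmetic): epsilon_0
Comparing: omega^omega < epsilon_0.
The larger ordinal is epsilon_0 (from HA (Heyting Arithmetic)).

epsilon_0


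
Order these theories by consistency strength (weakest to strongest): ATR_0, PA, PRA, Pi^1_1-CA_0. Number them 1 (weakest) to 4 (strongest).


Ordering by consistency strength:
1. PRA
2. PA
3. ATR_0
4. Pi^1_1-CA_0


ATR_0=3, PA=2, PRA=1, Pi^1_1-CA_0=4


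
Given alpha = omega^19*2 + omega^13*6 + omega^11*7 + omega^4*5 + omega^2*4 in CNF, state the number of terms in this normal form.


CNF: omega^19*2 + omega^13*6 + omega^11*7 + omega^4*5 + omega^2*4
Count the summands separated by '+':
  term 1: omega^19*2
  term 2: omega^13*6
  term 3: omega^11*7
  term 4: omega^4*5
  term 5: omega^2*4
Total terms = 5

5


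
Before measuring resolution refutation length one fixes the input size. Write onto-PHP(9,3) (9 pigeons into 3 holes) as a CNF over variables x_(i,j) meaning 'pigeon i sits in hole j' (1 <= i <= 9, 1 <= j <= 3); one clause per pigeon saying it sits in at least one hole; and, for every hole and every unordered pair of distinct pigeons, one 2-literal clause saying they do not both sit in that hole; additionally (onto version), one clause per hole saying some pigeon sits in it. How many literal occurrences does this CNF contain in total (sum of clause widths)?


onto-PHP(9,3): 9 pigeons, 3 holes, 9*3 = 27 variables.
- pigeon clauses: one per pigeon -> 9 clauses of width 3 -> 27 literals
- hole clauses: 3 holes * C(9,2) = 3 * 36 -> 108 clauses of width 2 -> 216 literals
- onto clauses: one per hole -> 3 clauses of width 9 -> 27 literals
Total literal occurrences = 27 + 216 + 27 = 270

270


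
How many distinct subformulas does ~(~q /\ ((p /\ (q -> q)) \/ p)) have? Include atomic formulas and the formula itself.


Formula: ~(~q /\ ((p /\ (q -> q)) \/ p))
Subformulas found:
  1. q
  2. p
  3. ~q
  4. (q -> q)
  5. (p /\ (q -> q))
  6. ((p /\ (q -> q)) \/ p)
  7. (~q /\ ((p /\ (q -> q)) \/ p))
  8. ~(~q /\ ((p /\ (q -> q)) \/ p))
Total distinct subformulas = 8

8


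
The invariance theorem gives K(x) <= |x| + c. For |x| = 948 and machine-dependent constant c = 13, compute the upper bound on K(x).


K(x) <= |x| + c = 948 + 13 = 961

961


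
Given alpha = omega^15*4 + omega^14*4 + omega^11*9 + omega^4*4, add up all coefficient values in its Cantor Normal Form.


CNF: omega^15*4 + omega^14*4 + omega^11*9 + omega^4*4
Coefficients: 4 + 4 + 9 + 4 = 21

21


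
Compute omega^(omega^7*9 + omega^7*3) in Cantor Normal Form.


omega^(omega^7*9 + omega^7*3):
Both terms of the exponent have the same exponent 7, so they merge: omega^7*9 + omega^7*3 = omega^7*(9+3) = omega^7*12.
omega raised to a CNF ordinal is a single CNF term: Result = omega^(omega^7*12)

omega^(omega^7*12)


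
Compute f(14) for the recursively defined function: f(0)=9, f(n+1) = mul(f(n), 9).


f(0) = 9
f(1) = mul(f(0), 9) = mul(9, 9) = 81
f(2) = mul(f(1), 9) = mul(81, 9) = 729
f(3) = mul(f(2), 9) = mul(729, 9) = 6561
f(4) = mul(f(3), 9) = mul(6561, 9) = 59049
f(5) = mul(f(4), 9) = mul(59049, 9) = 531441
f(6) = mul(f(5), 9) = mul(531441, 9) = 4782969
f(7) = mul(f(6), 9) = mul(4782969, 9) = 43046721
f(8) = mul(f(7), 9) = mul(43046721, 9) = 387420489
f(9) = mul(f(8), 9) = mul(387420489, 9) = 3486784401
f(10) = mul(f(9), 9) = mul(3486784401, 9) = 31381059609
f(11) = mul(f(10), 9) = mul(31381059609, 9) = 282429536481
f(12) = mul(f(11), 9) = mul(282429536481, 9) = 2541865828329
f(13) = mul(f(12), 9) = mul(2541865828329, 9) = 22876792454961
f(14) = mul(f(13), 9) = mul(22876792454961, 9) = 205891132094649


205891132094649


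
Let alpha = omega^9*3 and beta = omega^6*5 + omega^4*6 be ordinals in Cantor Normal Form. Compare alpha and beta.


Compare term by term from highest exponent:
alpha = omega^9*3
beta = omega^6*5 + omega^4*6
Term 1: alpha has omega^9*3, beta has omega^6*5
Term 2: alpha has omega^0*0, beta has omega^4*6
Result: alpha > beta

alpha > beta


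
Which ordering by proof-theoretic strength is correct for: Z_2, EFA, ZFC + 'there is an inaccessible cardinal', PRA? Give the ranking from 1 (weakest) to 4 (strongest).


Ordering by consistency strength:
1. EFA
2. PRA
3. Z_2
4. ZFC + 'there is an inaccessible cardinal'


Z_2=3, EFA=1, ZFC + 'there is an inaccessible cardinal'=4, PRA=2


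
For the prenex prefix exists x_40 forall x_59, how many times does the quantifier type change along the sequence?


Walk the prefix and count type changes:
  position 1: exists -> forall <-- alternation
Total alternations = 1

1


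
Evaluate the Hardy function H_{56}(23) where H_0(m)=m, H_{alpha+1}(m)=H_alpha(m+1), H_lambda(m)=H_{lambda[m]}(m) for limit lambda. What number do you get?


H_56(23):
For finite ordinals k, H_k(n) = n + k (each successor step adds 1).
H_56(23) = 23 + 56 = 79

79
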